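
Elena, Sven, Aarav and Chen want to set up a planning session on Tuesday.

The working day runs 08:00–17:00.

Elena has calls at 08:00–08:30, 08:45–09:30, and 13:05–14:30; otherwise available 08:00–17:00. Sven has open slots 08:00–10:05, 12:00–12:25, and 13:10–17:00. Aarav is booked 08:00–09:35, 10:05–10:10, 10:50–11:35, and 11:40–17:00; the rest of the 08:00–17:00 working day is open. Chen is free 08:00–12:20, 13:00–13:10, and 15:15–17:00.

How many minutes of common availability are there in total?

Elena free within 08:00–17:00: 08:30–08:45, 09:30–13:05, 14:30–17:00.
Aarav free within 08:00–17:00: 09:35–10:05, 10:10–10:50, 11:35–11:40.
Elena ∩ Sven: 08:30–08:45, 09:30–10:05, 12:00–12:25, 14:30–17:00.
Elena ∩ Sven ∩ Aarav: 09:35–10:05.
Elena ∩ Sven ∩ Aarav ∩ Chen: 09:35–10:05.
Total common minutes: 30.

30 minutes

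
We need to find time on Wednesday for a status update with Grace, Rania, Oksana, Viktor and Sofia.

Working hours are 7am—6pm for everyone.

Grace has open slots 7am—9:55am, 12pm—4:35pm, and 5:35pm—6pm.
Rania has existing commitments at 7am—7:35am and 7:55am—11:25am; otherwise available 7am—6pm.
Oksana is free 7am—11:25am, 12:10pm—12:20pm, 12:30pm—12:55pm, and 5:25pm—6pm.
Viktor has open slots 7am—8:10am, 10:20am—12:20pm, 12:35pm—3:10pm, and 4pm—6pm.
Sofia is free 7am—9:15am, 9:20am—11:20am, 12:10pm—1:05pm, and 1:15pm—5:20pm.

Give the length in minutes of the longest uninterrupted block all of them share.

Rania free within 07:00–18:00: 07:35–07:55, 11:25–18:00.
Grace ∩ Rania: 07:35–07:55, 12:00–16:35, 17:35–18:00.
Grace ∩ Rania ∩ Oksana: 07:35–07:55, 12:10–12:20, 12:30–12:55, 17:35–18:00.
Grace ∩ Rania ∩ Oksana ∩ Viktor: 07:35–07:55, 12:10–12:20, 12:35–12:55, 17:35–18:00.
Grace ∩ Rania ∩ Oksana ∩ Viktor ∩ Sofia: 07:35–07:55, 12:10–12:20, 12:35–12:55.
Common window lengths: 20, 10, 20 min; longest is 20.

20 minutes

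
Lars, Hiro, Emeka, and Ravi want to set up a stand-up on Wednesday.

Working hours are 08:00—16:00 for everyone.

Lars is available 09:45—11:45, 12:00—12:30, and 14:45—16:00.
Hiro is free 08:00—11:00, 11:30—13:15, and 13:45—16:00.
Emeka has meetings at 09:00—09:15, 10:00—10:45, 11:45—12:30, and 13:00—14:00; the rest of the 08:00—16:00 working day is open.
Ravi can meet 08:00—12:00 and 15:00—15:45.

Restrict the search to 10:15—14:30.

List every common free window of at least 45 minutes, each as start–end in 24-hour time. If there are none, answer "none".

Emeka free within 08:00–16:00: 08:00–09:00, 09:15–10:00, 10:45–11:45, 12:30–13:00, 14:00–16:00.
Lars ∩ Hiro: 09:45–11:00, 11:30–11:45, 12:00–12:30, 14:45–16:00.
Lars ∩ Hiro ∩ Emeka: 09:45–10:00, 10:45–11:00, 11:30–11:45, 14:45–16:00.
Lars ∩ Hiro ∩ Emeka ∩ Ravi: 09:45–10:00, 10:45–11:00, 11:30–11:45, 15:00–15:45.
Restricted to 10:15–14:30: 10:45–11:00, 11:30–11:45.
Windows ≥ 45 min: (none).

none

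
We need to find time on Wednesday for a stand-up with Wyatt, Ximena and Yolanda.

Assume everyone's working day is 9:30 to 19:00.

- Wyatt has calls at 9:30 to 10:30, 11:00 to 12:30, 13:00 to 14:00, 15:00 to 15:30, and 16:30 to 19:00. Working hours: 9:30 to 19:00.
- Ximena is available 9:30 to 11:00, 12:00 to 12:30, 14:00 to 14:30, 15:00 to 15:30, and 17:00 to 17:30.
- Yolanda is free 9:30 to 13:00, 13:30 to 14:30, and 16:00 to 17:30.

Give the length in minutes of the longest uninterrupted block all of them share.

Wyatt free within 09:30–19:00: 10:30–11:00, 12:30–13:00, 14:00–15:00, 15:30–16:30.
Wyatt ∩ Ximena: 10:30–11:00, 14:00–14:30.
Wyatt ∩ Ximena ∩ Yolanda: 10:30–11:00, 14:00–14:30.
Common window lengths: 30, 30 min; longest is 30.

30 minutes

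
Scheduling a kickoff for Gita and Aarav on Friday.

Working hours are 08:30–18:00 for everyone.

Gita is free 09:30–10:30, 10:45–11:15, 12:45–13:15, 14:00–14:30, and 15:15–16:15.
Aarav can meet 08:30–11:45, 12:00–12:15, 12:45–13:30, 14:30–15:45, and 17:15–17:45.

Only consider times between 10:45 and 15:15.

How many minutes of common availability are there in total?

Gita ∩ Aarav: 09:30–10:30, 10:45–11:15, 12:45–13:15, 15:15–15:45.
Restricted to 10:45–15:15: 10:45–11:15, 12:45–13:15.
Total common minutes: 30 + 30 = 60.

60 minutes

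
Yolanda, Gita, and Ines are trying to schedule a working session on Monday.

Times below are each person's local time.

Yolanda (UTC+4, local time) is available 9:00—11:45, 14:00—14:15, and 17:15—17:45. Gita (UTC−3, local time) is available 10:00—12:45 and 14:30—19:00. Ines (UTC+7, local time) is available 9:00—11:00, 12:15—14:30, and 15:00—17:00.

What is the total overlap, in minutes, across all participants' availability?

0 minutes

Yolanda → UTC: 05:00–07:45, 10:00–10:15, 13:15–13:45.
Gita → UTC: 13:00–15:45, 17:30–22:00.
Ines → UTC: 02:00–04:00, 05:15–07:30, 08:00–10:00.
Yolanda ∩ Gita: 13:15–13:45.
Yolanda ∩ Gita ∩ Ines: (none).
Total common minutes: 0.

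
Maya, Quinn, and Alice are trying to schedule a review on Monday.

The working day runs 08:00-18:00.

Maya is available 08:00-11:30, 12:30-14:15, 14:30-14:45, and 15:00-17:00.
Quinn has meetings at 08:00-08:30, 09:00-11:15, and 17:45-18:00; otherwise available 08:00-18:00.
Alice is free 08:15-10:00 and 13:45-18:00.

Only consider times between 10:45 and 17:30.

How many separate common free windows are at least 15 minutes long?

Quinn free within 08:00–18:00: 08:30–09:00, 11:15–17:45.
Maya ∩ Quinn: 08:30–09:00, 11:15–11:30, 12:30–14:15, 14:30–14:45, 15:00–17:00.
Maya ∩ Quinn ∩ Alice: 08:30–09:00, 13:45–14:15, 14:30–14:45, 15:00–17:00.
Restricted to 10:45–17:30: 13:45–14:15, 14:30–14:45, 15:00–17:00.
Windows ≥ 15 min: 13:45–14:15, 14:30–14:45, 15:00–17:00.
That's 3 windows.

3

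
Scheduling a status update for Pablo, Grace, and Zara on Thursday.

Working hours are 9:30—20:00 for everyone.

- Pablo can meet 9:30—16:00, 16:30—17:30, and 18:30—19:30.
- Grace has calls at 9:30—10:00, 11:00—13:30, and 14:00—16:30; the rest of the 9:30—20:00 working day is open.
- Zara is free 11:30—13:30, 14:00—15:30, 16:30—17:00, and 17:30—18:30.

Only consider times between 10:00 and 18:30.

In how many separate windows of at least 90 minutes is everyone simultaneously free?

0

Grace free within 09:30–20:00: 10:00–11:00, 13:30–14:00, 16:30–20:00.
Pablo ∩ Grace: 10:00–11:00, 13:30–14:00, 16:30–17:30, 18:30–19:30.
Pablo ∩ Grace ∩ Zara: 16:30–17:00.
Restricted to 10:00–18:30: 16:30–17:00.
Windows ≥ 90 min: (none).
That's 0 windows.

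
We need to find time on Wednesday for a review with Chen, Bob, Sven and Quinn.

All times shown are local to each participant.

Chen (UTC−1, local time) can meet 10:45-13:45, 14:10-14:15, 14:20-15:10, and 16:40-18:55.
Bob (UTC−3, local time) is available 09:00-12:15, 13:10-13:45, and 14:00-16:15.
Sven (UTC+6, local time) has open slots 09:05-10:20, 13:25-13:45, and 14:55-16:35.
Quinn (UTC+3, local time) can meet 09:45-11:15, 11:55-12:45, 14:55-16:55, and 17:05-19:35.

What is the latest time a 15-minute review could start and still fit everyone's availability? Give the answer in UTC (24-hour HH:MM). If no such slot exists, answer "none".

none

Chen → UTC: 11:45–14:45, 15:10–15:15, 15:20–16:10, 17:40–19:55.
Bob → UTC: 12:00–15:15, 16:10–16:45, 17:00–19:15.
Sven → UTC: 03:05–04:20, 07:25–07:45, 08:55–10:35.
Quinn → UTC: 06:45–08:15, 08:55–09:45, 11:55–13:55, 14:05–16:35.
Chen ∩ Bob: 12:00–14:45, 15:10–15:15, 17:40–19:15.
Chen ∩ Bob ∩ Sven: (none).
Chen ∩ Bob ∩ Sven ∩ Quinn: (none).
Windows ≥ 15 min: (none).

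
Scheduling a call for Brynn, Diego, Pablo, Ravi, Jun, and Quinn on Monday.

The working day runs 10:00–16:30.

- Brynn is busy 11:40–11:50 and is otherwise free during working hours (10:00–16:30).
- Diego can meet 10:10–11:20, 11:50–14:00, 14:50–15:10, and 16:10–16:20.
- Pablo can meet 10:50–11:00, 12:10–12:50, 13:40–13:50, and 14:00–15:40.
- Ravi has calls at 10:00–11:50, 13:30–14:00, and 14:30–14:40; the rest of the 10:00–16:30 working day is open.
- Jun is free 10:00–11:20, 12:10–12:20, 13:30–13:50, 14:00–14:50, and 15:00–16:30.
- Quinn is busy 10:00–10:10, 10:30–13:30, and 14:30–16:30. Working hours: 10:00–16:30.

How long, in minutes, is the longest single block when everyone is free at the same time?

Brynn free within 10:00–16:30: 10:00–11:40, 11:50–16:30.
Ravi free within 10:00–16:30: 11:50–13:30, 14:00–14:30, 14:40–16:30.
Quinn free within 10:00–16:30: 10:10–10:30, 13:30–14:30.
Brynn ∩ Diego: 10:10–11:20, 11:50–14:00, 14:50–15:10, 16:10–16:20.
Brynn ∩ Diego ∩ Pablo: 10:50–11:00, 12:10–12:50, 13:40–13:50, 14:50–15:10.
Brynn ∩ Diego ∩ Pablo ∩ Ravi: 12:10–12:50, 14:50–15:10.
Brynn ∩ Diego ∩ Pablo ∩ Ravi ∩ Jun: 12:10–12:20, 15:00–15:10.
Brynn ∩ Diego ∩ Pablo ∩ Ravi ∩ Jun ∩ Quinn: (none).
No common window.

0 minutes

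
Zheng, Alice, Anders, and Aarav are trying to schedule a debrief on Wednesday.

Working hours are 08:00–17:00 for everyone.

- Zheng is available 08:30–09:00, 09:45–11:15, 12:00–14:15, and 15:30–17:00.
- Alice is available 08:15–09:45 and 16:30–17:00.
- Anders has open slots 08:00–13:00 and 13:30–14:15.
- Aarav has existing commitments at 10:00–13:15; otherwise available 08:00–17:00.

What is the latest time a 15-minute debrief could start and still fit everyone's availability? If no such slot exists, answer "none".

08:45

Aarav free within 08:00–17:00: 08:00–10:00, 13:15–17:00.
Zheng ∩ Alice: 08:30–09:00, 16:30–17:00.
Zheng ∩ Alice ∩ Anders: 08:30–09:00.
Zheng ∩ Alice ∩ Anders ∩ Aarav: 08:30–09:00.
Windows ≥ 15 min: 08:30–09:00.
Latest start in the last window 08:30–09:00 is 09:00 − 15 min = 08:45.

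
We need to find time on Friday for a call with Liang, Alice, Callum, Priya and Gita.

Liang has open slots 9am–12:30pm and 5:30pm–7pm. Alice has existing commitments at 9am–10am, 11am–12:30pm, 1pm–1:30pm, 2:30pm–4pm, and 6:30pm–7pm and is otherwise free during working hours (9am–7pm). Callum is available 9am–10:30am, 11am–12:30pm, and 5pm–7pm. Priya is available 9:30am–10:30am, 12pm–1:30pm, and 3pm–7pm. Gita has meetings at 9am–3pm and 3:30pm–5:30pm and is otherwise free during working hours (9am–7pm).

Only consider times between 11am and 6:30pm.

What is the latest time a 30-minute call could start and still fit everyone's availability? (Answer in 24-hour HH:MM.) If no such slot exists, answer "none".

Alice free within 09:00–19:00: 10:00–11:00, 12:30–13:00, 13:30–14:30, 16:00–18:30.
Gita free within 09:00–19:00: 15:00–15:30, 17:30–19:00.
Liang ∩ Alice: 10:00–11:00, 17:30–18:30.
Liang ∩ Alice ∩ Callum: 10:00–10:30, 17:30–18:30.
Liang ∩ Alice ∩ Callum ∩ Priya: 10:00–10:30, 17:30–18:30.
Liang ∩ Alice ∩ Callum ∩ Priya ∩ Gita: 17:30–18:30.
Restricted to 11:00–18:30: 17:30–18:30.
Windows ≥ 30 min: 17:30–18:30.
Latest start in the last window 17:30–18:30 is 18:30 − 30 min = 18:00.

18:00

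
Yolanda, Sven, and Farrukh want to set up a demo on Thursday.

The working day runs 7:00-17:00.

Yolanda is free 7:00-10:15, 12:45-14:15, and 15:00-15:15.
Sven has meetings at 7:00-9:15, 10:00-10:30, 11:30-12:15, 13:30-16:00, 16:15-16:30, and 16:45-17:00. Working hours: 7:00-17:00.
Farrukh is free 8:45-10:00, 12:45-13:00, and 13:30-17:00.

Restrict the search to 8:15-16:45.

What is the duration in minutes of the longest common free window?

45 minutes

Sven free within 07:00–17:00: 09:15–10:00, 10:30–11:30, 12:15–13:30, 16:00–16:15, 16:30–16:45.
Yolanda ∩ Sven: 09:15–10:00, 12:45–13:30.
Yolanda ∩ Sven ∩ Farrukh: 09:15–10:00, 12:45–13:00.
Restricted to 08:15–16:45: 09:15–10:00, 12:45–13:00.
Common window lengths: 45, 15 min; longest is 45.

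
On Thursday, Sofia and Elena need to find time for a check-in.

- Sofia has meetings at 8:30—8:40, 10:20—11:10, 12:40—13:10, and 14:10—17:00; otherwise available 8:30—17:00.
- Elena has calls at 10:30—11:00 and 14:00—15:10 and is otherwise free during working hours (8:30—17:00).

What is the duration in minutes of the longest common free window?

Sofia free within 08:30–17:00: 08:40–10:20, 11:10–12:40, 13:10–14:10.
Elena free within 08:30–17:00: 08:30–10:30, 11:00–14:00, 15:10–17:00.
Sofia ∩ Elena: 08:40–10:20, 11:10–12:40, 13:10–14:00.
Common window lengths: 100, 90, 50 min; longest is 100.

100 minutes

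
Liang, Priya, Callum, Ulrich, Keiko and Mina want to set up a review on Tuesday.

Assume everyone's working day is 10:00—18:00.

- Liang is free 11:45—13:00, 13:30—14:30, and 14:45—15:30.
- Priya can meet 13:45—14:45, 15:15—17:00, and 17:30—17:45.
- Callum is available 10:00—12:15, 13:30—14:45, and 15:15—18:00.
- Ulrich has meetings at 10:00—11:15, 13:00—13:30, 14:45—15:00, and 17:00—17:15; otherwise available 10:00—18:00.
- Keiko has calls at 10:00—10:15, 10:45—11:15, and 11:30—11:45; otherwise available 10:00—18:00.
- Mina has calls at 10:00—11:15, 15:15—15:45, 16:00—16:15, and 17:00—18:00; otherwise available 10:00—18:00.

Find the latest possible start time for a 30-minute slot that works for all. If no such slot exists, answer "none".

Ulrich free within 10:00–18:00: 11:15–13:00, 13:30–14:45, 15:00–17:00, 17:15–18:00.
Keiko free within 10:00–18:00: 10:15–10:45, 11:15–11:30, 11:45–18:00.
Mina free within 10:00–18:00: 11:15–15:15, 15:45–16:00, 16:15–17:00.
Liang ∩ Priya: 13:45–14:30, 15:15–15:30.
Liang ∩ Priya ∩ Callum: 13:45–14:30, 15:15–15:30.
Liang ∩ Priya ∩ Callum ∩ Ulrich: 13:45–14:30, 15:15–15:30.
Liang ∩ Priya ∩ Callum ∩ Ulrich ∩ Keiko: 13:45–14:30, 15:15–15:30.
Liang ∩ Priya ∩ Callum ∩ Ulrich ∩ Keiko ∩ Mina: 13:45–14:30.
Windows ≥ 30 min: 13:45–14:30.
Latest start in the last window 13:45–14:30 is 14:30 − 30 min = 14:00.

14:00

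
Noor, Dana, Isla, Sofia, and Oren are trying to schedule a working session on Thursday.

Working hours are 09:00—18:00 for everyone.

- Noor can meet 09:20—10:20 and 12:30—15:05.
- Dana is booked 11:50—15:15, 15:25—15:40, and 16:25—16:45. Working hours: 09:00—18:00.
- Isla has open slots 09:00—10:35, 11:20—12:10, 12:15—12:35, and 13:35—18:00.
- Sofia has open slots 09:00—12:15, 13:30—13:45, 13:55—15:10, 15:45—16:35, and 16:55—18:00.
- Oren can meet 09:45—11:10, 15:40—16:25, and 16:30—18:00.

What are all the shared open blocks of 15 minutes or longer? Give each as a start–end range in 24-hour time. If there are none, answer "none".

09:45–10:20

Dana free within 09:00–18:00: 09:00–11:50, 15:15–15:25, 15:40–16:25, 16:45–18:00.
Noor ∩ Dana: 09:20–10:20.
Noor ∩ Dana ∩ Isla: 09:20–10:20.
Noor ∩ Dana ∩ Isla ∩ Sofia: 09:20–10:20.
Noor ∩ Dana ∩ Isla ∩ Sofia ∩ Oren: 09:45–10:20.
Windows ≥ 15 min: 09:45–10:20.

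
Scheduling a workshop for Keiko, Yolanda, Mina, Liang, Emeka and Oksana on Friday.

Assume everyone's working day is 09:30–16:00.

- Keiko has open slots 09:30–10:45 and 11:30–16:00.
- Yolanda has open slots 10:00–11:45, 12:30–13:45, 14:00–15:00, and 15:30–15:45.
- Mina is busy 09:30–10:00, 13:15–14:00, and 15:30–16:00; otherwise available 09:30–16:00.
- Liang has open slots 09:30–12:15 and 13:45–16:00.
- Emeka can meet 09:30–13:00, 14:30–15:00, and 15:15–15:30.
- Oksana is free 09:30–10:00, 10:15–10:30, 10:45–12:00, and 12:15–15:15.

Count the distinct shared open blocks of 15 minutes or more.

Mina free within 09:30–16:00: 10:00–13:15, 14:00–15:30.
Keiko ∩ Yolanda: 10:00–10:45, 11:30–11:45, 12:30–13:45, 14:00–15:00, 15:30–15:45.
Keiko ∩ Yolanda ∩ Mina: 10:00–10:45, 11:30–11:45, 12:30–13:15, 14:00–15:00.
Keiko ∩ Yolanda ∩ Mina ∩ Liang: 10:00–10:45, 11:30–11:45, 14:00–15:00.
Keiko ∩ Yolanda ∩ Mina ∩ Liang ∩ Emeka: 10:00–10:45, 11:30–11:45, 14:30–15:00.
Keiko ∩ Yolanda ∩ Mina ∩ Liang ∩ Emeka ∩ Oksana: 10:15–10:30, 11:30–11:45, 14:30–15:00.
Windows ≥ 15 min: 10:15–10:30, 11:30–11:45, 14:30–15:00.
That's 3 windows.

3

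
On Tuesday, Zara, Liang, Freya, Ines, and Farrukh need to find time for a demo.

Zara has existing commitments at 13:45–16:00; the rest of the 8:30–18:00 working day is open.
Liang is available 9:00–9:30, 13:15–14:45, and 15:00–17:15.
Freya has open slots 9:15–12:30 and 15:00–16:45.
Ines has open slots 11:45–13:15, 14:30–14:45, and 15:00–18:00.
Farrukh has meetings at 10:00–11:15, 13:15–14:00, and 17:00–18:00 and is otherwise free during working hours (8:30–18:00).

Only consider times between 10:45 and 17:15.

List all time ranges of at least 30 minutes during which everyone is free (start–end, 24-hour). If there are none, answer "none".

16:00–16:45

Zara free within 08:30–18:00: 08:30–13:45, 16:00–18:00.
Farrukh free within 08:30–18:00: 08:30–10:00, 11:15–13:15, 14:00–17:00.
Zara ∩ Liang: 09:00–09:30, 13:15–13:45, 16:00–17:15.
Zara ∩ Liang ∩ Freya: 09:15–09:30, 16:00–16:45.
Zara ∩ Liang ∩ Freya ∩ Ines: 16:00–16:45.
Zara ∩ Liang ∩ Freya ∩ Ines ∩ Farrukh: 16:00–16:45.
Restricted to 10:45–17:15: 16:00–16:45.
Windows ≥ 30 min: 16:00–16:45.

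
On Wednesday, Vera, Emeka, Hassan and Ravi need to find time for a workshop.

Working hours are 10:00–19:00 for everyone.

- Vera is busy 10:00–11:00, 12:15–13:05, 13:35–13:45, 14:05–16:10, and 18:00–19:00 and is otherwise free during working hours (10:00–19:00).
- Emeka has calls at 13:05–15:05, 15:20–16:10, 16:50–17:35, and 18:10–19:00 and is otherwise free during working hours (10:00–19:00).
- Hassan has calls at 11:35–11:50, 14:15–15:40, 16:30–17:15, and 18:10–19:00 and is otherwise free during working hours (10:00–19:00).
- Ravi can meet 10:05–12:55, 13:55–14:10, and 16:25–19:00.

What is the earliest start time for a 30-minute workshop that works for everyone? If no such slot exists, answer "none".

11:00

Vera free within 10:00–19:00: 11:00–12:15, 13:05–13:35, 13:45–14:05, 16:10–18:00.
Emeka free within 10:00–19:00: 10:00–13:05, 15:05–15:20, 16:10–16:50, 17:35–18:10.
Hassan free within 10:00–19:00: 10:00–11:35, 11:50–14:15, 15:40–16:30, 17:15–18:10.
Vera ∩ Emeka: 11:00–12:15, 16:10–16:50, 17:35–18:00.
Vera ∩ Emeka ∩ Hassan: 11:00–11:35, 11:50–12:15, 16:10–16:30, 17:35–18:00.
Vera ∩ Emeka ∩ Hassan ∩ Ravi: 11:00–11:35, 11:50–12:15, 16:25–16:30, 17:35–18:00.
Windows ≥ 30 min: 11:00–11:35.
Earliest such window starts at 11:00.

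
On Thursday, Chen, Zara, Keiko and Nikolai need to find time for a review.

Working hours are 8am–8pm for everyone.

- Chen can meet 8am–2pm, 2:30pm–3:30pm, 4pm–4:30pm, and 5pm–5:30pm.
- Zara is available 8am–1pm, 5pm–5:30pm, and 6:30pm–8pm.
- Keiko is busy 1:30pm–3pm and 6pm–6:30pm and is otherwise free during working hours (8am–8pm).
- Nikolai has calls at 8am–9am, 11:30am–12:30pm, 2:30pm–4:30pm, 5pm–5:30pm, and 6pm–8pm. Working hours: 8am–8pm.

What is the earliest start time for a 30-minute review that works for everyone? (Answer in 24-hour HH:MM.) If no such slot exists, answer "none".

09:00

Keiko free within 08:00–20:00: 08:00–13:30, 15:00–18:00, 18:30–20:00.
Nikolai free within 08:00–20:00: 09:00–11:30, 12:30–14:30, 16:30–17:00, 17:30–18:00.
Chen ∩ Zara: 08:00–13:00, 17:00–17:30.
Chen ∩ Zara ∩ Keiko: 08:00–13:00, 17:00–17:30.
Chen ∩ Zara ∩ Keiko ∩ Nikolai: 09:00–11:30, 12:30–13:00.
Windows ≥ 30 min: 09:00–11:30, 12:30–13:00.
Earliest such window starts at 09:00.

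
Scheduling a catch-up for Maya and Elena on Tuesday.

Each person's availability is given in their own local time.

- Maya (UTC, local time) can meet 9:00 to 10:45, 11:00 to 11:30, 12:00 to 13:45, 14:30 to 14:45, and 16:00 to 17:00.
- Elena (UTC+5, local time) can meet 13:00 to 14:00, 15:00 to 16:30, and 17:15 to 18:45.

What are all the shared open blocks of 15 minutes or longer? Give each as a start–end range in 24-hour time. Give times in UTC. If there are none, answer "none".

10:00–10:45, 11:00–11:30, 12:15–13:45

Maya → UTC: 09:00–10:45, 11:00–11:30, 12:00–13:45, 14:30–14:45, 16:00–17:00.
Elena → UTC: 08:00–09:00, 10:00–11:30, 12:15–13:45.
Maya ∩ Elena: 10:00–10:45, 11:00–11:30, 12:15–13:45.
Windows ≥ 15 min: 10:00–10:45, 11:00–11:30, 12:15–13:45.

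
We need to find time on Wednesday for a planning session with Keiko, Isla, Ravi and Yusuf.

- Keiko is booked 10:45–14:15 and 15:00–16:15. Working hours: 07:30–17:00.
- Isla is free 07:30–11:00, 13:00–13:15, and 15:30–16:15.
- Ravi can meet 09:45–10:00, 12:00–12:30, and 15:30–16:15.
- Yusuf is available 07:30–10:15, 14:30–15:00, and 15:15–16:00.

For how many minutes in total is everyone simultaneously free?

15 minutes

Keiko free within 07:30–17:00: 07:30–10:45, 14:15–15:00, 16:15–17:00.
Keiko ∩ Isla: 07:30–10:45.
Keiko ∩ Isla ∩ Ravi: 09:45–10:00.
Keiko ∩ Isla ∩ Ravi ∩ Yusuf: 09:45–10:00.
Total common minutes: 15.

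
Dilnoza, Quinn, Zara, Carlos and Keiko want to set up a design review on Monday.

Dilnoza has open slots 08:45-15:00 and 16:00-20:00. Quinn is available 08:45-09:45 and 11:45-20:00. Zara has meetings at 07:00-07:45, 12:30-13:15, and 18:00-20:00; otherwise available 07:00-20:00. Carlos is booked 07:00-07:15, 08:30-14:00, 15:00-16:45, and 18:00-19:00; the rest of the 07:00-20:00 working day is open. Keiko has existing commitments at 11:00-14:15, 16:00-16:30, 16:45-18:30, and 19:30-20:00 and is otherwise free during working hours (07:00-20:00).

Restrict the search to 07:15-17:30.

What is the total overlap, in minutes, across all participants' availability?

45 minutes

Zara free within 07:00–20:00: 07:45–12:30, 13:15–18:00.
Carlos free within 07:00–20:00: 07:15–08:30, 14:00–15:00, 16:45–18:00, 19:00–20:00.
Keiko free within 07:00–20:00: 07:00–11:00, 14:15–16:00, 16:30–16:45, 18:30–19:30.
Dilnoza ∩ Quinn: 08:45–09:45, 11:45–15:00, 16:00–20:00.
Dilnoza ∩ Quinn ∩ Zara: 08:45–09:45, 11:45–12:30, 13:15–15:00, 16:00–18:00.
Dilnoza ∩ Quinn ∩ Zara ∩ Carlos: 14:00–15:00, 16:45–18:00.
Dilnoza ∩ Quinn ∩ Zara ∩ Carlos ∩ Keiko: 14:15–15:00.
Restricted to 07:15–17:30: 14:15–15:00.
Total common minutes: 45.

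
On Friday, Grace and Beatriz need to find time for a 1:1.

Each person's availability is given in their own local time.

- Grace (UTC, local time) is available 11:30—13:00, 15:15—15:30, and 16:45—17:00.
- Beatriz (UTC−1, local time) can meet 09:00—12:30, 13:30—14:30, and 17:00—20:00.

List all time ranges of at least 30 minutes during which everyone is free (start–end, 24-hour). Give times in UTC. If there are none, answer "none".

11:30–13:00

Grace → UTC: 11:30–13:00, 15:15–15:30, 16:45–17:00.
Beatriz → UTC: 10:00–13:30, 14:30–15:30, 18:00–21:00.
Grace ∩ Beatriz: 11:30–13:00, 15:15–15:30.
Windows ≥ 30 min: 11:30–13:00.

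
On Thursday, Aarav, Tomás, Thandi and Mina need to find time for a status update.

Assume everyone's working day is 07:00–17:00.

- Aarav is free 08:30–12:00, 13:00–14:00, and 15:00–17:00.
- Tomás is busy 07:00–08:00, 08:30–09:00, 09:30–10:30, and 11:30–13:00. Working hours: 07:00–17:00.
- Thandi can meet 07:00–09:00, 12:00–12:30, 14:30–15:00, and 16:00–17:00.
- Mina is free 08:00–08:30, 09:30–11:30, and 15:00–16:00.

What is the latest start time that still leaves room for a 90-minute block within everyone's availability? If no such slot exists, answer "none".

Tomás free within 07:00–17:00: 08:00–08:30, 09:00–09:30, 10:30–11:30, 13:00–17:00.
Aarav ∩ Tomás: 09:00–09:30, 10:30–11:30, 13:00–14:00, 15:00–17:00.
Aarav ∩ Tomás ∩ Thandi: 16:00–17:00.
Aarav ∩ Tomás ∩ Thandi ∩ Mina: (none).
Windows ≥ 90 min: (none).

none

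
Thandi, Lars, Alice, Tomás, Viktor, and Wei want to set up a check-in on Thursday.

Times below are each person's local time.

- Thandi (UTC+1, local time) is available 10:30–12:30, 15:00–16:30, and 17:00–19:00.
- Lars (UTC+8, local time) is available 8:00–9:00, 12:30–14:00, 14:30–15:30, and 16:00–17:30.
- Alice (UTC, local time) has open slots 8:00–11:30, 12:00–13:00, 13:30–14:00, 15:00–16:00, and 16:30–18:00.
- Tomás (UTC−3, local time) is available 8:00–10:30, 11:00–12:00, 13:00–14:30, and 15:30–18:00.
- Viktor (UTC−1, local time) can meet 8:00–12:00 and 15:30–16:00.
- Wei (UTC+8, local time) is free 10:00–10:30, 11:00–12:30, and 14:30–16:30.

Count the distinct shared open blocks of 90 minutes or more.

0

Thandi → UTC: 09:30–11:30, 14:00–15:30, 16:00–18:00.
Lars → UTC: 00:00–01:00, 04:30–06:00, 06:30–07:30, 08:00–09:30.
Alice → UTC: 08:00–11:30, 12:00–13:00, 13:30–14:00, 15:00–16:00, 16:30–18:00.
Tomás → UTC: 11:00–13:30, 14:00–15:00, 16:00–17:30, 18:30–21:00.
Viktor → UTC: 09:00–13:00, 16:30–17:00.
Wei → UTC: 02:00–02:30, 03:00–04:30, 06:30–08:30.
Thandi ∩ Lars: (none).
Thandi ∩ Lars ∩ Alice: (none).
Thandi ∩ Lars ∩ Alice ∩ Tomás: (none).
Thandi ∩ Lars ∩ Alice ∩ Tomás ∩ Viktor: (none).
Thandi ∩ Lars ∩ Alice ∩ Tomás ∩ Viktor ∩ Wei: (none).
Windows ≥ 90 min: (none).
That's 0 windows.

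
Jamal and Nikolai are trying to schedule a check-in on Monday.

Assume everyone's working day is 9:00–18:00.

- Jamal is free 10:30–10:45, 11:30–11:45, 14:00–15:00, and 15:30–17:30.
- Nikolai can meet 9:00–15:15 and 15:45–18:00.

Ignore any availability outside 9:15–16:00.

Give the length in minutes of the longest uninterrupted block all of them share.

60 minutes

Jamal ∩ Nikolai: 10:30–10:45, 11:30–11:45, 14:00–15:00, 15:45–17:30.
Restricted to 09:15–16:00: 10:30–10:45, 11:30–11:45, 14:00–15:00, 15:45–16:00.
Common window lengths: 15, 15, 60, 15 min; longest is 60.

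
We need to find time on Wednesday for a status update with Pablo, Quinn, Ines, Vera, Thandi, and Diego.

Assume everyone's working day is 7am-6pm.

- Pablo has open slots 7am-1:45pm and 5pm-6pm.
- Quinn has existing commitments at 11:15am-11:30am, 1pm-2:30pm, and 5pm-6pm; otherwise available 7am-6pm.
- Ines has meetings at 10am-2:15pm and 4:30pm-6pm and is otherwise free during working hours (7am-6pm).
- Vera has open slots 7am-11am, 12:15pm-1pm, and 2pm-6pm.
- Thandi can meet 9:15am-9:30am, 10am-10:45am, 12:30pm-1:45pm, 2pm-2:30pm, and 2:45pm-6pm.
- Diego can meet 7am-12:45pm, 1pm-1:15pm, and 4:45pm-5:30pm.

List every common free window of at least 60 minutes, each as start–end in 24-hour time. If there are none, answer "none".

none

Quinn free within 07:00–18:00: 07:00–11:15, 11:30–13:00, 14:30–17:00.
Ines free within 07:00–18:00: 07:00–10:00, 14:15–16:30.
Pablo ∩ Quinn: 07:00–11:15, 11:30–13:00.
Pablo ∩ Quinn ∩ Ines: 07:00–10:00.
Pablo ∩ Quinn ∩ Ines ∩ Vera: 07:00–10:00.
Pablo ∩ Quinn ∩ Ines ∩ Vera ∩ Thandi: 09:15–09:30.
Pablo ∩ Quinn ∩ Ines ∩ Vera ∩ Thandi ∩ Diego: 09:15–09:30.
Windows ≥ 60 min: (none).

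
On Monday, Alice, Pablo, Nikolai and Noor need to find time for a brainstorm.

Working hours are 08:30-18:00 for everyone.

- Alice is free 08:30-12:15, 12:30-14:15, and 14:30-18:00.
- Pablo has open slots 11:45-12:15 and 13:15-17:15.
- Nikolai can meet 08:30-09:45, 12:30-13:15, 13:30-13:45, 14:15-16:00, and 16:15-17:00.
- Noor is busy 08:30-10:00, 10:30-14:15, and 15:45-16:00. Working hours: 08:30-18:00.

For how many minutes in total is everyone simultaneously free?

120 minutes

Noor free within 08:30–18:00: 10:00–10:30, 14:15–15:45, 16:00–18:00.
Alice ∩ Pablo: 11:45–12:15, 13:15–14:15, 14:30–17:15.
Alice ∩ Pablo ∩ Nikolai: 13:30–13:45, 14:30–16:00, 16:15–17:00.
Alice ∩ Pablo ∩ Nikolai ∩ Noor: 14:30–15:45, 16:15–17:00.
Total common minutes: 75 + 45 = 120.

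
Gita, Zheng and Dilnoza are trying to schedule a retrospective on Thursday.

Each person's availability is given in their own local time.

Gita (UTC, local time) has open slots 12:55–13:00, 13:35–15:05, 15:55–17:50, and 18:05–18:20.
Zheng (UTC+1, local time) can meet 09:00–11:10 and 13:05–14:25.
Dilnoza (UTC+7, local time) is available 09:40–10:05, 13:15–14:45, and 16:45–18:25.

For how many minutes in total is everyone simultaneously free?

Gita → UTC: 12:55–13:00, 13:35–15:05, 15:55–17:50, 18:05–18:20.
Zheng → UTC: 08:00–10:10, 12:05–13:25.
Dilnoza → UTC: 02:40–03:05, 06:15–07:45, 09:45–11:25.
Gita ∩ Zheng: 12:55–13:00.
Gita ∩ Zheng ∩ Dilnoza: (none).
Total common minutes: 0.

0 minutes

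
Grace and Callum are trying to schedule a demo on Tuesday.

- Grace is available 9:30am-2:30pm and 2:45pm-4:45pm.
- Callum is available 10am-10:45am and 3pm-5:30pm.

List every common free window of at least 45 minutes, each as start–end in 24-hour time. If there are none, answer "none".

10:00–10:45, 15:00–16:45

Grace ∩ Callum: 10:00–10:45, 15:00–16:45.
Windows ≥ 45 min: 10:00–10:45, 15:00–16:45.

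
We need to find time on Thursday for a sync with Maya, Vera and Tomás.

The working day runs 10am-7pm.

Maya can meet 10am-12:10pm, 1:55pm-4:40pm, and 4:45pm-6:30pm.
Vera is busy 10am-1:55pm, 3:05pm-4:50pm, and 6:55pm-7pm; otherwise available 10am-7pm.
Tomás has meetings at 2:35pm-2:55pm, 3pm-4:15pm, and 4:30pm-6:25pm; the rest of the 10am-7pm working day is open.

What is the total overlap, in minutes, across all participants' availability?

50 minutes

Vera free within 10:00–19:00: 13:55–15:05, 16:50–18:55.
Tomás free within 10:00–19:00: 10:00–14:35, 14:55–15:00, 16:15–16:30, 18:25–19:00.
Maya ∩ Vera: 13:55–15:05, 16:50–18:30.
Maya ∩ Vera ∩ Tomás: 13:55–14:35, 14:55–15:00, 18:25–18:30.
Total common minutes: 40 + 5 + 5 = 50.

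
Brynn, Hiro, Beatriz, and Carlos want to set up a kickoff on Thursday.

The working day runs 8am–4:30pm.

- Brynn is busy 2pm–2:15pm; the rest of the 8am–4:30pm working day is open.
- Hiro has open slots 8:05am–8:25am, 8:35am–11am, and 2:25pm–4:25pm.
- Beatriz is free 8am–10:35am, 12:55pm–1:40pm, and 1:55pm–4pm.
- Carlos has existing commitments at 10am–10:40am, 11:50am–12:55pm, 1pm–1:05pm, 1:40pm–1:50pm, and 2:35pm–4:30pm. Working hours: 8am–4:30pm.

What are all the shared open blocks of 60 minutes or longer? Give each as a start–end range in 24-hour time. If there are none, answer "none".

08:35–10:00

Brynn free within 08:00–16:30: 08:00–14:00, 14:15–16:30.
Carlos free within 08:00–16:30: 08:00–10:00, 10:40–11:50, 12:55–13:00, 13:05–13:40, 13:50–14:35.
Brynn ∩ Hiro: 08:05–08:25, 08:35–11:00, 14:25–16:25.
Brynn ∩ Hiro ∩ Beatriz: 08:05–08:25, 08:35–10:35, 14:25–16:00.
Brynn ∩ Hiro ∩ Beatriz ∩ Carlos: 08:05–08:25, 08:35–10:00, 14:25–14:35.
Windows ≥ 60 min: 08:35–10:00.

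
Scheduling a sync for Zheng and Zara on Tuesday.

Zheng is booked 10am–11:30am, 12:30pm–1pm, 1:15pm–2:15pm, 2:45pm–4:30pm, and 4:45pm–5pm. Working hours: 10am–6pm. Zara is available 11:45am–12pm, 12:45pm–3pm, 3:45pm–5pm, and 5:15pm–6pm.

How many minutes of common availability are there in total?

Zheng free within 10:00–18:00: 11:30–12:30, 13:00–13:15, 14:15–14:45, 16:30–16:45, 17:00–18:00.
Zheng ∩ Zara: 11:45–12:00, 13:00–13:15, 14:15–14:45, 16:30–16:45, 17:15–18:00.
Total common minutes: 15 + 15 + 30 + 15 + 45 = 120.

120 minutes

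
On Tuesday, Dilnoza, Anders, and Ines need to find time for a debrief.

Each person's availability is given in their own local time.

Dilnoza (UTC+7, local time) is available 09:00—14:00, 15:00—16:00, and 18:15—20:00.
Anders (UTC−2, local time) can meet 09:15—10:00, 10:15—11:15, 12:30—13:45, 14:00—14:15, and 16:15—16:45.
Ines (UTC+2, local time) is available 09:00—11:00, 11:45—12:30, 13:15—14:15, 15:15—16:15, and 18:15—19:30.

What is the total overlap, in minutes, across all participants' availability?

Dilnoza → UTC: 02:00–07:00, 08:00–09:00, 11:15–13:00.
Anders → UTC: 11:15–12:00, 12:15–13:15, 14:30–15:45, 16:00–16:15, 18:15–18:45.
Ines → UTC: 07:00–09:00, 09:45–10:30, 11:15–12:15, 13:15–14:15, 16:15–17:30.
Dilnoza ∩ Anders: 11:15–12:00, 12:15–13:00.
Dilnoza ∩ Anders ∩ Ines: 11:15–12:00.
Total common minutes: 45.

45 minutes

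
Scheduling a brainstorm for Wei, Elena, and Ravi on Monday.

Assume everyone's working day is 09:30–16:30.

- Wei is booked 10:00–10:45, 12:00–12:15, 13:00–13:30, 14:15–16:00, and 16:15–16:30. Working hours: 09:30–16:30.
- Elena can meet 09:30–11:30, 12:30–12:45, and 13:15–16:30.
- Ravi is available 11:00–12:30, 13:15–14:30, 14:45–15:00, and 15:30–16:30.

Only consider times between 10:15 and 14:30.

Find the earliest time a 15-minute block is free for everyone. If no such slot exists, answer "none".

Wei free within 09:30–16:30: 09:30–10:00, 10:45–12:00, 12:15–13:00, 13:30–14:15, 16:00–16:15.
Wei ∩ Elena: 09:30–10:00, 10:45–11:30, 12:30–12:45, 13:30–14:15, 16:00–16:15.
Wei ∩ Elena ∩ Ravi: 11:00–11:30, 13:30–14:15, 16:00–16:15.
Restricted to 10:15–14:30: 11:00–11:30, 13:30–14:15.
Windows ≥ 15 min: 11:00–11:30, 13:30–14:15.
Earliest such window starts at 11:00.

11:00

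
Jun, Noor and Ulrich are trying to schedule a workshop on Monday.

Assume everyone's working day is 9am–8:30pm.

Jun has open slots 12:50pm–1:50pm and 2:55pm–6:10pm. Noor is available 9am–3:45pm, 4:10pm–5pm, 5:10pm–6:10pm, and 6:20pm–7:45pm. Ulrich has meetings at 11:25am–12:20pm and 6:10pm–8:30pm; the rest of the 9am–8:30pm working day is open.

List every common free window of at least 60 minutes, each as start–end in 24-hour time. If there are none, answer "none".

12:50–13:50, 17:10–18:10

Ulrich free within 09:00–20:30: 09:00–11:25, 12:20–18:10.
Jun ∩ Noor: 12:50–13:50, 14:55–15:45, 16:10–17:00, 17:10–18:10.
Jun ∩ Noor ∩ Ulrich: 12:50–13:50, 14:55–15:45, 16:10–17:00, 17:10–18:10.
Windows ≥ 60 min: 12:50–13:50, 17:10–18:10.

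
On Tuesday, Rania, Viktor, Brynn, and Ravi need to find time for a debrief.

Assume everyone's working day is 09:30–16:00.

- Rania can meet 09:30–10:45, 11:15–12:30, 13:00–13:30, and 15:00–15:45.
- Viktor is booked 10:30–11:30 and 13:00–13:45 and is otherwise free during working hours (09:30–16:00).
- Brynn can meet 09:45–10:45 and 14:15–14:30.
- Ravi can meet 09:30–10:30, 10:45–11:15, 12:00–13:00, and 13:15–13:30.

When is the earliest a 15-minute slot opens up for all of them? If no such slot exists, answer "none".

09:45

Viktor free within 09:30–16:00: 09:30–10:30, 11:30–13:00, 13:45–16:00.
Rania ∩ Viktor: 09:30–10:30, 11:30–12:30, 15:00–15:45.
Rania ∩ Viktor ∩ Brynn: 09:45–10:30.
Rania ∩ Viktor ∩ Brynn ∩ Ravi: 09:45–10:30.
Windows ≥ 15 min: 09:45–10:30.
Earliest such window starts at 09:45.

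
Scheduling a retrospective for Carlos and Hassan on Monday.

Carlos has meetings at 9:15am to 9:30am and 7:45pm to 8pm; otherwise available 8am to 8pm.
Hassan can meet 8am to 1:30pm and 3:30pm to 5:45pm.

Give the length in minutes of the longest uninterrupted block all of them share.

Carlos free within 08:00–20:00: 08:00–09:15, 09:30–19:45.
Carlos ∩ Hassan: 08:00–09:15, 09:30–13:30, 15:30–17:45.
Common window lengths: 75, 240, 135 min; longest is 240.

240 minutes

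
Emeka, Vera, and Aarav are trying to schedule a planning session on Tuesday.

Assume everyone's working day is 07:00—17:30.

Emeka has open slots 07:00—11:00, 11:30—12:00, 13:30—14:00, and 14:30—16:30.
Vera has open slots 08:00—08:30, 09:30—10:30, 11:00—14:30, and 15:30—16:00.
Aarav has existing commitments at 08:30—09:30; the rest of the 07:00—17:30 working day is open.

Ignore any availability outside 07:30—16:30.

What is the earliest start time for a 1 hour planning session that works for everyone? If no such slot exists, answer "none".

Aarav free within 07:00–17:30: 07:00–08:30, 09:30–17:30.
Emeka ∩ Vera: 08:00–08:30, 09:30–10:30, 11:30–12:00, 13:30–14:00, 15:30–16:00.
Emeka ∩ Vera ∩ Aarav: 08:00–08:30, 09:30–10:30, 11:30–12:00, 13:30–14:00, 15:30–16:00.
Restricted to 07:30–16:30: 08:00–08:30, 09:30–10:30, 11:30–12:00, 13:30–14:00, 15:30–16:00.
Windows ≥ 60 min: 09:30–10:30.
Earliest such window starts at 09:30.

09:30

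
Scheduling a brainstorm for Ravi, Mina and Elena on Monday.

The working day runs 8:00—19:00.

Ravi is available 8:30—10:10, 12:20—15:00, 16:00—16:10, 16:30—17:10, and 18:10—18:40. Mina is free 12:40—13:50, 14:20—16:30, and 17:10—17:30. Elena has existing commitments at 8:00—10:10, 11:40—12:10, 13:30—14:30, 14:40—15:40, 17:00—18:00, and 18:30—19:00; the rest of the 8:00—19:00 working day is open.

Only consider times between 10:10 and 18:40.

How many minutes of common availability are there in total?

Elena free within 08:00–19:00: 10:10–11:40, 12:10–13:30, 14:30–14:40, 15:40–17:00, 18:00–18:30.
Ravi ∩ Mina: 12:40–13:50, 14:20–15:00, 16:00–16:10.
Ravi ∩ Mina ∩ Elena: 12:40–13:30, 14:30–14:40, 16:00–16:10.
Restricted to 10:10–18:40: 12:40–13:30, 14:30–14:40, 16:00–16:10.
Total common minutes: 50 + 10 + 10 = 70.

70 minutes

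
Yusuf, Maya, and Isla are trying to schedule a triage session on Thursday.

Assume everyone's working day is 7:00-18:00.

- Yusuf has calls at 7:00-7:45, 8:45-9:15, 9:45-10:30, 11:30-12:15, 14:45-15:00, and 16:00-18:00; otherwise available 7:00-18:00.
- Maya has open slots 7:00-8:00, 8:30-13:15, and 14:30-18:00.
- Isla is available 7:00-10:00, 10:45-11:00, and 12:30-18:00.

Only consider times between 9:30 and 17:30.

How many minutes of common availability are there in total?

150 minutes

Yusuf free within 07:00–18:00: 07:45–08:45, 09:15–09:45, 10:30–11:30, 12:15–14:45, 15:00–16:00.
Yusuf ∩ Maya: 07:45–08:00, 08:30–08:45, 09:15–09:45, 10:30–11:30, 12:15–13:15, 14:30–14:45, 15:00–16:00.
Yusuf ∩ Maya ∩ Isla: 07:45–08:00, 08:30–08:45, 09:15–09:45, 10:45–11:00, 12:30–13:15, 14:30–14:45, 15:00–16:00.
Restricted to 09:30–17:30: 09:30–09:45, 10:45–11:00, 12:30–13:15, 14:30–14:45, 15:00–16:00.
Total common minutes: 15 + 15 + 45 + 15 + 60 = 150.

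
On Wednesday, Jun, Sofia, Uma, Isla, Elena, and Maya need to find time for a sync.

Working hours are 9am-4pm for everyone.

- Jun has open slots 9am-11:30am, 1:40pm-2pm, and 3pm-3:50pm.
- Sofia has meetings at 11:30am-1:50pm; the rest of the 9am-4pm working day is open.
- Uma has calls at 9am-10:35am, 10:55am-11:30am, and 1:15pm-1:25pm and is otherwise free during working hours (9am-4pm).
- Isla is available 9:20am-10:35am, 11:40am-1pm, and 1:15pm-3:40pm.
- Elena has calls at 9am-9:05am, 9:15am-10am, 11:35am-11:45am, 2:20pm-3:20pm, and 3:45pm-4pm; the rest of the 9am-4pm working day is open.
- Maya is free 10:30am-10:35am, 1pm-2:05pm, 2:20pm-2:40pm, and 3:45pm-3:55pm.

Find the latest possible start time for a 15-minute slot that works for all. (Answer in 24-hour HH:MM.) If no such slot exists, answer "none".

Sofia free within 09:00–16:00: 09:00–11:30, 13:50–16:00.
Uma free within 09:00–16:00: 10:35–10:55, 11:30–13:15, 13:25–16:00.
Elena free within 09:00–16:00: 09:05–09:15, 10:00–11:35, 11:45–14:20, 15:20–15:45.
Jun ∩ Sofia: 09:00–11:30, 13:50–14:00, 15:00–15:50.
Jun ∩ Sofia ∩ Uma: 10:35–10:55, 13:50–14:00, 15:00–15:50.
Jun ∩ Sofia ∩ Uma ∩ Isla: 13:50–14:00, 15:00–15:40.
Jun ∩ Sofia ∩ Uma ∩ Isla ∩ Elena: 13:50–14:00, 15:20–15:40.
Jun ∩ Sofia ∩ Uma ∩ Isla ∩ Elena ∩ Maya: 13:50–14:00.
Windows ≥ 15 min: (none).

none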